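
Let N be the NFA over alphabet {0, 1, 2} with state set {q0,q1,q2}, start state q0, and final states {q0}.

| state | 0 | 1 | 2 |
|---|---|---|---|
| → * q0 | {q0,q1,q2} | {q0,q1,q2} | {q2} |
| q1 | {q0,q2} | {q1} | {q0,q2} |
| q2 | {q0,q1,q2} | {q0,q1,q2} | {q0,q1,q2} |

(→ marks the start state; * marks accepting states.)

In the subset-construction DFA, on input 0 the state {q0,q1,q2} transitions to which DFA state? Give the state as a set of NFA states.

δ(q0,0) = {q0,q1,q2}; δ(q1,0) = {q0,q2}; δ(q2,0) = {q0,q1,q2}.
Union: {q0,q1,q2}.

{q0,q1,q2}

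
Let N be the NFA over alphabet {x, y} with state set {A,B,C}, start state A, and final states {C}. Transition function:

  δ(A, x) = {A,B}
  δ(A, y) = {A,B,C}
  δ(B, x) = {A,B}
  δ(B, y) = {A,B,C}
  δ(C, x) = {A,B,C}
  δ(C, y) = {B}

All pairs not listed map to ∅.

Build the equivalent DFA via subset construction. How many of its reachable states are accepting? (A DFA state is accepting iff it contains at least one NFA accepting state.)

Start state of the DFA: {A}.
{A} --x--> {A,B}  [new]
{A} --y--> {A,B,C}  [new]
{A,B} --x--> {A,B}  [seen]
{A,B} --y--> {A,B,C}  [seen]
{A,B,C} --x--> {A,B,C}  [seen]
{A,B,C} --y--> {A,B,C}  [seen]
Reachable DFA states: {A}, {A,B}, {A,B,C}.
Accepting DFA states (contain an NFA accepting state): {A,B,C}.

1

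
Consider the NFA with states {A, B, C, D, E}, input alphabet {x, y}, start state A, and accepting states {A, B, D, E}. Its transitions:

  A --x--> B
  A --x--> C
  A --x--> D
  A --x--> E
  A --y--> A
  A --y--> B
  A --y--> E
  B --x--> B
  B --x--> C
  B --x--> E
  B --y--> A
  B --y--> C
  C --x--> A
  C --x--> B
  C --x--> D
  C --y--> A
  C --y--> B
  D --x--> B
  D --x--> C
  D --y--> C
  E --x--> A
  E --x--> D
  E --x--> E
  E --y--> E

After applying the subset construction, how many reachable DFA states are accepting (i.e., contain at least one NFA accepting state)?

5

Start state of the DFA: {A}.
{A} --x--> {B, C, D, E}  [new]
{A} --y--> {A, B, E}  [new]
{B, C, D, E} --x--> {A, B, C, D, E}  [new]
{B, C, D, E} --y--> {A, B, C, E}  [new]
{A, B, E} --x--> {A, B, C, D, E}  [seen]
{A, B, E} --y--> {A, B, C, E}  [seen]
{A, B, C, D, E} --x--> {A, B, C, D, E}  [seen]
{A, B, C, D, E} --y--> {A, B, C, E}  [seen]
{A, B, C, E} --x--> {A, B, C, D, E}  [seen]
{A, B, C, E} --y--> {A, B, C, E}  [seen]
Reachable DFA states: {A}, {B, C, D, E}, {A, B, E}, {A, B, C, D, E}, {A, B, C, E}.
Accepting DFA states (contain an NFA accepting state): {A}, {B, C, D, E}, {A, B, E}, {A, B, C, D, E}, {A, B, C, E}.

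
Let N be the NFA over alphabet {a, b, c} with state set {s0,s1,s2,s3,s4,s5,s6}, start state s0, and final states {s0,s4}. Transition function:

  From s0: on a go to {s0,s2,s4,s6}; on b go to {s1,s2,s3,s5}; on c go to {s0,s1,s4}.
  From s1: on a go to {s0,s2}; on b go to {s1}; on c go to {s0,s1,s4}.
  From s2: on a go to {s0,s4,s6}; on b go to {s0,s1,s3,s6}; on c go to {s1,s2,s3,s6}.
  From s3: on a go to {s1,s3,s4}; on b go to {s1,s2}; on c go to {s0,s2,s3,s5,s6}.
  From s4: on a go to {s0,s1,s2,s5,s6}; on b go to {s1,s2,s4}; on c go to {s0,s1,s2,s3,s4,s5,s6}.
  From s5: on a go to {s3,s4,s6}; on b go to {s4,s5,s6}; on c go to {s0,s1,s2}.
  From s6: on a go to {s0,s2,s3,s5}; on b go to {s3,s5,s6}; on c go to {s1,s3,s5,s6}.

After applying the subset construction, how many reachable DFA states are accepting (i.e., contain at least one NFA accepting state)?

Start state of the DFA: {s0}.
{s0} --a--> {s0,s2,s4,s6}  [new]
{s0} --b--> {s1,s2,s3,s5}  [new]
{s0} --c--> {s0,s1,s4}  [new]
{s0,s2,s4,s6} --a--> {s0,s1,s2,s3,s4,s5,s6}  [new]
{s0,s2,s4,s6} --b--> {s0,s1,s2,s3,s4,s5,s6}  [seen]
{s0,s2,s4,s6} --c--> {s0,s1,s2,s3,s4,s5,s6}  [seen]
{s1,s2,s3,s5} --a--> {s0,s1,s2,s3,s4,s6}  [new]
{s1,s2,s3,s5} --b--> {s0,s1,s2,s3,s4,s5,s6}  [seen]
{s1,s2,s3,s5} --c--> {s0,s1,s2,s3,s4,s5,s6}  [seen]
{s0,s1,s4} --a--> {s0,s1,s2,s4,s5,s6}  [new]
{s0,s1,s4} --b--> {s1,s2,s3,s4,s5}  [new]
{s0,s1,s4} --c--> {s0,s1,s2,s3,s4,s5,s6}  [seen]
{s0,s1,s2,s3,s4,s5,s6} --a--> {s0,s1,s2,s3,s4,s5,s6}  [seen]
{s0,s1,s2,s3,s4,s5,s6} --b--> {s0,s1,s2,s3,s4,s5,s6}  [seen]
{s0,s1,s2,s3,s4,s5,s6} --c--> {s0,s1,s2,s3,s4,s5,s6}  [seen]
{s0,s1,s2,s3,s4,s6} --a--> {s0,s1,s2,s3,s4,s5,s6}  [seen]
{s0,s1,s2,s3,s4,s6} --b--> {s0,s1,s2,s3,s4,s5,s6}  [seen]
{s0,s1,s2,s3,s4,s6} --c--> {s0,s1,s2,s3,s4,s5,s6}  [seen]
{s0,s1,s2,s4,s5,s6} --a--> {s0,s1,s2,s3,s4,s5,s6}  [seen]
{s0,s1,s2,s4,s5,s6} --b--> {s0,s1,s2,s3,s4,s5,s6}  [seen]
{s0,s1,s2,s4,s5,s6} --c--> {s0,s1,s2,s3,s4,s5,s6}  [seen]
{s1,s2,s3,s4,s5} --a--> {s0,s1,s2,s3,s4,s5,s6}  [seen]
{s1,s2,s3,s4,s5} --b--> {s0,s1,s2,s3,s4,s5,s6}  [seen]
{s1,s2,s3,s4,s5} --c--> {s0,s1,s2,s3,s4,s5,s6}  [seen]
Reachable DFA states: {s0}, {s0,s2,s4,s6}, {s1,s2,s3,s5}, {s0,s1,s4}, {s0,s1,s2,s3,s4,s5,s6}, {s0,s1,s2,s3,s4,s6}, {s0,s1,s2,s4,s5,s6}, {s1,s2,s3,s4,s5}.
Accepting DFA states (contain an NFA accepting state): {s0}, {s0,s2,s4,s6}, {s0,s1,s4}, {s0,s1,s2,s3,s4,s5,s6}, {s0,s1,s2,s3,s4,s6}, {s0,s1,s2,s4,s5,s6}, {s1,s2,s3,s4,s5}.

7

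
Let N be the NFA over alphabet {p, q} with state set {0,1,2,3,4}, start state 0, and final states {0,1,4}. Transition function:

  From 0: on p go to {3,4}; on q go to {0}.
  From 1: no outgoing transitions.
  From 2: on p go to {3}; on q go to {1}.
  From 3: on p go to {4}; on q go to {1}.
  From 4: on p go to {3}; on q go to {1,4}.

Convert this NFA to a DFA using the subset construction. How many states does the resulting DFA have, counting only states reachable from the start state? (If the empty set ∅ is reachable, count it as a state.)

Start state of the DFA: {0}.
{0} --p--> {3,4}  [new]
{0} --q--> {0}  [seen]
{3,4} --p--> {3,4}  [seen]
{3,4} --q--> {1,4}  [new]
{1,4} --p--> {3}  [new]
{1,4} --q--> {1,4}  [seen]
{3} --p--> {4}  [new]
{3} --q--> {1}  [new]
{4} --p--> {3}  [seen]
{4} --q--> {1,4}  [seen]
{1} --p--> ∅  [new]
{1} --q--> ∅  [seen]
∅ --p--> ∅  [seen]
∅ --q--> ∅  [seen]
Reachable DFA states: {0}, {3,4}, {1,4}, {3}, {4}, {1}, ∅.

7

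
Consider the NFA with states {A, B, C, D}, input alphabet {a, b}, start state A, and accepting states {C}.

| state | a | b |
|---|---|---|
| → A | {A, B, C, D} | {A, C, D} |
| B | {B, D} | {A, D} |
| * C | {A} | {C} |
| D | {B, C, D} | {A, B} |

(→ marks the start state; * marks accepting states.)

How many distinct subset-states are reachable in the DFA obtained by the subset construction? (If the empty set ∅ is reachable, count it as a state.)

3

Start state of the DFA: {A}.
{A} --a--> {A, B, C, D}  [new]
{A} --b--> {A, C, D}  [new]
{A, B, C, D} --a--> {A, B, C, D}  [seen]
{A, B, C, D} --b--> {A, B, C, D}  [seen]
{A, C, D} --a--> {A, B, C, D}  [seen]
{A, C, D} --b--> {A, B, C, D}  [seen]
Reachable DFA states: {A}, {A, B, C, D}, {A, C, D}.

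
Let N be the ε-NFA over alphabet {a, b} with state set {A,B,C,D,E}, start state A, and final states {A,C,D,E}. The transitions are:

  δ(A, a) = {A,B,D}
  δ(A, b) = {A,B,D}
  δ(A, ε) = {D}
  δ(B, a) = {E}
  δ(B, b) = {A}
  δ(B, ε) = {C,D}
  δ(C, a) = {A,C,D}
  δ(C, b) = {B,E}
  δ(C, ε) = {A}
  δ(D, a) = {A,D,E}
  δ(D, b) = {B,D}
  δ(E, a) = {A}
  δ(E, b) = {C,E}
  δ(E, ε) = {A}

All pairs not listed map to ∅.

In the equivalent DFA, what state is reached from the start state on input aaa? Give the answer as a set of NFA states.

{A,B,C,D,E}

Start: {A,D}.
δ(A,a) = {A,B,D}; δ(D,a) = {A,D,E}.
Union: {A,B,D,E}.
ε-closure gives {A,B,C,D,E}.
After a: {A,B,C,D,E}.
δ(A,a) = {A,B,D}; δ(B,a) = {E}; δ(C,a) = {A,C,D}; δ(D,a) = {A,D,E}; δ(E,a) = {A}.
Union: {A,B,C,D,E}.
After a: {A,B,C,D,E}.
δ(A,a) = {A,B,D}; δ(B,a) = {E}; δ(C,a) = {A,C,D}; δ(D,a) = {A,D,E}; δ(E,a) = {A}.
Union: {A,B,C,D,E}.
After a: {A,B,C,D,E}.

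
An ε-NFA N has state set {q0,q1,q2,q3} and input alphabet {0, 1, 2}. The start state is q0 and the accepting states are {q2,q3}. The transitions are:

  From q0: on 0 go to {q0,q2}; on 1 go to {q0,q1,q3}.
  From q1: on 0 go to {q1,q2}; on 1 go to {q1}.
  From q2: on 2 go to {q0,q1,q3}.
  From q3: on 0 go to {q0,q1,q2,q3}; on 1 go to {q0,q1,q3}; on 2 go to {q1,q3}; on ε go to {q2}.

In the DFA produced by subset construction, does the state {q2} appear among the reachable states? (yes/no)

Start state of the DFA: {q0} (ε-closure of the NFA start).
{q0} --0--> {q0,q2}  [new]
{q0} --1--> {q0,q1,q2,q3}  [new]
{q0} --2--> ∅  [new]
{q0,q2} --0--> {q0,q2}  [seen]
{q0,q2} --1--> {q0,q1,q2,q3}  [seen]
{q0,q2} --2--> {q0,q1,q2,q3}  [seen]
{q0,q1,q2,q3} --0--> {q0,q1,q2,q3}  [seen]
{q0,q1,q2,q3} --1--> {q0,q1,q2,q3}  [seen]
{q0,q1,q2,q3} --2--> {q0,q1,q2,q3}  [seen]
∅ --0--> ∅  [seen]
∅ --1--> ∅  [seen]
∅ --2--> ∅  [seen]
Reachable DFA states: {q0}, {q0,q2}, {q0,q1,q2,q3}, ∅.
{q2} is not among them.

no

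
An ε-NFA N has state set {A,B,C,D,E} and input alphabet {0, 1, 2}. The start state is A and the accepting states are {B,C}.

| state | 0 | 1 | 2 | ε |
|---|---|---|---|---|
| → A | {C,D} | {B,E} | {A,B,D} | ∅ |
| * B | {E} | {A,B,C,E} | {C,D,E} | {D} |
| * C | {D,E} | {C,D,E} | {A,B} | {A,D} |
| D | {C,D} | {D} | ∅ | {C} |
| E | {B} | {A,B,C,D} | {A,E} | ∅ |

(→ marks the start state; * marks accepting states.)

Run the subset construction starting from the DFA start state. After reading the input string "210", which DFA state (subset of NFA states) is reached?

{A,B,C,D,E}

Start: {A}.
δ(A,2) = {A,B,D}.
Union: {A,B,D}.
ε-closure gives {A,B,C,D}.
After 2: {A,B,C,D}.
δ(A,1) = {B,E}; δ(B,1) = {A,B,C,E}; δ(C,1) = {C,D,E}; δ(D,1) = {D}.
Union: {A,B,C,D,E}.
After 1: {A,B,C,D,E}.
δ(A,0) = {C,D}; δ(B,0) = {E}; δ(C,0) = {D,E}; δ(D,0) = {C,D}; δ(E,0) = {B}.
Union: {B,C,D,E}.
ε-closure gives {A,B,C,D,E}.
After 0: {A,B,C,D,E}.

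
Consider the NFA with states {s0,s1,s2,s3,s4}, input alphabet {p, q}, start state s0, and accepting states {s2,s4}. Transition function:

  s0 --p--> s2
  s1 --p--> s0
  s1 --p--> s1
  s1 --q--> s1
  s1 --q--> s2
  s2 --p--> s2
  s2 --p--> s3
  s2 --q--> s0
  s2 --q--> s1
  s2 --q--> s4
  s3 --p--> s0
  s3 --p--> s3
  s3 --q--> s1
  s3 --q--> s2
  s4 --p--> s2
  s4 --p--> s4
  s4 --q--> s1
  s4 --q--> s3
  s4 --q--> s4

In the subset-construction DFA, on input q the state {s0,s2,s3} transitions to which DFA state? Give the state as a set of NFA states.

δ(s0,q) = ∅; δ(s2,q) = {s0,s1,s4}; δ(s3,q) = {s1,s2}.
Union: {s0,s1,s2,s4}.

{s0,s1,s2,s4}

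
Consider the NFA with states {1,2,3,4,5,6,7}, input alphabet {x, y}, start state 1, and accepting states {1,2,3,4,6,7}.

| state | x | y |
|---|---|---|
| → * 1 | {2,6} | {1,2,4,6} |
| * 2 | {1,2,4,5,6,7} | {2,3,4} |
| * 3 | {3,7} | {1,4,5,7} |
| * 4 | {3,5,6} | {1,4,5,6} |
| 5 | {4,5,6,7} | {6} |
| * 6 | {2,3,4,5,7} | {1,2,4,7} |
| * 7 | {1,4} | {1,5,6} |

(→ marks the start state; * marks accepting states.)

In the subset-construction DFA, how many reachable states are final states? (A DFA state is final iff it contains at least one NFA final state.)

5

Start state of the DFA: {1}.
{1} --x--> {2,6}  [new]
{1} --y--> {1,2,4,6}  [new]
{2,6} --x--> {1,2,3,4,5,6,7}  [new]
{2,6} --y--> {1,2,3,4,7}  [new]
{1,2,4,6} --x--> {1,2,3,4,5,6,7}  [seen]
{1,2,4,6} --y--> {1,2,3,4,5,6,7}  [seen]
{1,2,3,4,5,6,7} --x--> {1,2,3,4,5,6,7}  [seen]
{1,2,3,4,5,6,7} --y--> {1,2,3,4,5,6,7}  [seen]
{1,2,3,4,7} --x--> {1,2,3,4,5,6,7}  [seen]
{1,2,3,4,7} --y--> {1,2,3,4,5,6,7}  [seen]
Reachable DFA states: {1}, {2,6}, {1,2,4,6}, {1,2,3,4,5,6,7}, {1,2,3,4,7}.
Accepting DFA states (contain an NFA accepting state): {1}, {2,6}, {1,2,4,6}, {1,2,3,4,5,6,7}, {1,2,3,4,7}.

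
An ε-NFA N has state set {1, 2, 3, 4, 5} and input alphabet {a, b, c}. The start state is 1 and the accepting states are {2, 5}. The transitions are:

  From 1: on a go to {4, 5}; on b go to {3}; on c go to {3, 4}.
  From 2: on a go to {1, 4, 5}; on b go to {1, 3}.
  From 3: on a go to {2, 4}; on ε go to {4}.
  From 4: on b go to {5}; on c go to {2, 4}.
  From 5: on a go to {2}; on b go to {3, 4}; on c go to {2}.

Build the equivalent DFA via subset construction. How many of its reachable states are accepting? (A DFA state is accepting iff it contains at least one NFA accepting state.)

10

Start state of the DFA: {1} (ε-closure of the NFA start).
{1} --a--> {4, 5}  [new]
{1} --b--> {3, 4}  [new]
{1} --c--> {3, 4}  [seen]
{4, 5} --a--> {2}  [new]
{4, 5} --b--> {3, 4, 5}  [new]
{4, 5} --c--> {2, 4}  [new]
{3, 4} --a--> {2, 4}  [seen]
{3, 4} --b--> {5}  [new]
{3, 4} --c--> {2, 4}  [seen]
{2} --a--> {1, 4, 5}  [new]
{2} --b--> {1, 3, 4}  [new]
{2} --c--> ∅  [new]
{3, 4, 5} --a--> {2, 4}  [seen]
{3, 4, 5} --b--> {3, 4, 5}  [seen]
{3, 4, 5} --c--> {2, 4}  [seen]
{2, 4} --a--> {1, 4, 5}  [seen]
{2, 4} --b--> {1, 3, 4, 5}  [new]
{2, 4} --c--> {2, 4}  [seen]
{5} --a--> {2}  [seen]
{5} --b--> {3, 4}  [seen]
{5} --c--> {2}  [seen]
{1, 4, 5} --a--> {2, 4, 5}  [new]
{1, 4, 5} --b--> {3, 4, 5}  [seen]
{1, 4, 5} --c--> {2, 3, 4}  [new]
{1, 3, 4} --a--> {2, 4, 5}  [seen]
{1, 3, 4} --b--> {3, 4, 5}  [seen]
{1, 3, 4} --c--> {2, 3, 4}  [seen]
∅ --a--> ∅  [seen]
∅ --b--> ∅  [seen]
∅ --c--> ∅  [seen]
{1, 3, 4, 5} --a--> {2, 4, 5}  [seen]
{1, 3, 4, 5} --b--> {3, 4, 5}  [seen]
{1, 3, 4, 5} --c--> {2, 3, 4}  [seen]
{2, 4, 5} --a--> {1, 2, 4, 5}  [new]
{2, 4, 5} --b--> {1, 3, 4, 5}  [seen]
{2, 4, 5} --c--> {2, 4}  [seen]
{2, 3, 4} --a--> {1, 2, 4, 5}  [seen]
{2, 3, 4} --b--> {1, 3, 4, 5}  [seen]
{2, 3, 4} --c--> {2, 4}  [seen]
{1, 2, 4, 5} --a--> {1, 2, 4, 5}  [seen]
{1, 2, 4, 5} --b--> {1, 3, 4, 5}  [seen]
{1, 2, 4, 5} --c--> {2, 3, 4}  [seen]
Reachable DFA states: {1}, {4, 5}, {3, 4}, {2}, {3, 4, 5}, {2, 4}, {5}, {1, 4, 5}, {1, 3, 4}, ∅, {1, 3, 4, 5}, {2, 4, 5}, {2, 3, 4}, {1, 2, 4, 5}.
Accepting DFA states (contain an NFA accepting state): {4, 5}, {2}, {3, 4, 5}, {2, 4}, {5}, {1, 4, 5}, {1, 3, 4, 5}, {2, 4, 5}, {2, 3, 4}, {1, 2, 4, 5}.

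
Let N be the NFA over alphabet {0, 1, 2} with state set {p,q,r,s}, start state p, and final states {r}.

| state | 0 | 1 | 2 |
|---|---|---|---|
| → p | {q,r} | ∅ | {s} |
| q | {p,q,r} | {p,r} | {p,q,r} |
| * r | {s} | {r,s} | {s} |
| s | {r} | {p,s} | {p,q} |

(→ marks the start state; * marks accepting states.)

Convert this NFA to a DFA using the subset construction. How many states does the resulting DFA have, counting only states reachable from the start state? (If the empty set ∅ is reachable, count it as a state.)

Start state of the DFA: {p}.
{p} --0--> {q,r}  [new]
{p} --1--> ∅  [new]
{p} --2--> {s}  [new]
{q,r} --0--> {p,q,r,s}  [new]
{q,r} --1--> {p,r,s}  [new]
{q,r} --2--> {p,q,r,s}  [seen]
∅ --0--> ∅  [seen]
∅ --1--> ∅  [seen]
∅ --2--> ∅  [seen]
{s} --0--> {r}  [new]
{s} --1--> {p,s}  [new]
{s} --2--> {p,q}  [new]
{p,q,r,s} --0--> {p,q,r,s}  [seen]
{p,q,r,s} --1--> {p,r,s}  [seen]
{p,q,r,s} --2--> {p,q,r,s}  [seen]
{p,r,s} --0--> {q,r,s}  [new]
{p,r,s} --1--> {p,r,s}  [seen]
{p,r,s} --2--> {p,q,s}  [new]
{r} --0--> {s}  [seen]
{r} --1--> {r,s}  [new]
{r} --2--> {s}  [seen]
{p,s} --0--> {q,r}  [seen]
{p,s} --1--> {p,s}  [seen]
{p,s} --2--> {p,q,s}  [seen]
{p,q} --0--> {p,q,r}  [new]
{p,q} --1--> {p,r}  [new]
{p,q} --2--> {p,q,r,s}  [seen]
{q,r,s} --0--> {p,q,r,s}  [seen]
{q,r,s} --1--> {p,r,s}  [seen]
{q,r,s} --2--> {p,q,r,s}  [seen]
{p,q,s} --0--> {p,q,r}  [seen]
{p,q,s} --1--> {p,r,s}  [seen]
{p,q,s} --2--> {p,q,r,s}  [seen]
{r,s} --0--> {r,s}  [seen]
{r,s} --1--> {p,r,s}  [seen]
{r,s} --2--> {p,q,s}  [seen]
{p,q,r} --0--> {p,q,r,s}  [seen]
{p,q,r} --1--> {p,r,s}  [seen]
{p,q,r} --2--> {p,q,r,s}  [seen]
{p,r} --0--> {q,r,s}  [seen]
{p,r} --1--> {r,s}  [seen]
{p,r} --2--> {s}  [seen]
Reachable DFA states: {p}, {q,r}, ∅, {s}, {p,q,r,s}, {p,r,s}, {r}, {p,s}, {p,q}, {q,r,s}, {p,q,s}, {r,s}, {p,q,r}, {p,r}.

14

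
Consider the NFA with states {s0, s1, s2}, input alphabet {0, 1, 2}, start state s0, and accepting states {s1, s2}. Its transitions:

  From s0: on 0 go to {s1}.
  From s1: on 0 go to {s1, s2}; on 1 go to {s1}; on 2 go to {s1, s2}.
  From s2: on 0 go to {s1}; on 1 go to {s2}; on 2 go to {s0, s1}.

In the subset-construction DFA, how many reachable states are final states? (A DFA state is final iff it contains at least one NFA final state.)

3

Start state of the DFA: {s0}.
{s0} --0--> {s1}  [new]
{s0} --1--> ∅  [new]
{s0} --2--> ∅  [seen]
{s1} --0--> {s1, s2}  [new]
{s1} --1--> {s1}  [seen]
{s1} --2--> {s1, s2}  [seen]
∅ --0--> ∅  [seen]
∅ --1--> ∅  [seen]
∅ --2--> ∅  [seen]
{s1, s2} --0--> {s1, s2}  [seen]
{s1, s2} --1--> {s1, s2}  [seen]
{s1, s2} --2--> {s0, s1, s2}  [new]
{s0, s1, s2} --0--> {s1, s2}  [seen]
{s0, s1, s2} --1--> {s1, s2}  [seen]
{s0, s1, s2} --2--> {s0, s1, s2}  [seen]
Reachable DFA states: {s0}, {s1}, ∅, {s1, s2}, {s0, s1, s2}.
Accepting DFA states (contain an NFA accepting state): {s1}, {s1, s2}, {s0, s1, s2}.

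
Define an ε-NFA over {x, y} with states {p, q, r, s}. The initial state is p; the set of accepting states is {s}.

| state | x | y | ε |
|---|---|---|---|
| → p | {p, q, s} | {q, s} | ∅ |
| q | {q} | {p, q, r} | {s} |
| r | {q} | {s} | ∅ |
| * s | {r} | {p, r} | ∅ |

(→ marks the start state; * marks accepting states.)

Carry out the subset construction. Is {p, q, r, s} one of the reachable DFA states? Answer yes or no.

yes

Start state of the DFA: {p} (ε-closure of the NFA start).
{p} --x--> {p, q, s}  [new]
{p} --y--> {q, s}  [new]
{p, q, s} --x--> {p, q, r, s}  [new]
{p, q, s} --y--> {p, q, r, s}  [seen]
{q, s} --x--> {q, r, s}  [new]
{q, s} --y--> {p, q, r, s}  [seen]
{p, q, r, s} --x--> {p, q, r, s}  [seen]
{p, q, r, s} --y--> {p, q, r, s}  [seen]
{q, r, s} --x--> {q, r, s}  [seen]
{q, r, s} --y--> {p, q, r, s}  [seen]
Reachable DFA states: {p}, {p, q, s}, {q, s}, {p, q, r, s}, {q, r, s}.
{p, q, r, s} is among them.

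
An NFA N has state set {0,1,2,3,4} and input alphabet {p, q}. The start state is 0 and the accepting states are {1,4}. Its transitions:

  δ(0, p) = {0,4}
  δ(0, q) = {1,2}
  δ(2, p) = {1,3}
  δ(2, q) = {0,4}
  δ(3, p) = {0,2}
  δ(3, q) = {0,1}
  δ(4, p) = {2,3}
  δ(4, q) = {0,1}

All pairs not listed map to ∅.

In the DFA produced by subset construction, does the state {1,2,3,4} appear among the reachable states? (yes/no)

Start state of the DFA: {0}.
{0} --p--> {0,4}  [new]
{0} --q--> {1,2}  [new]
{0,4} --p--> {0,2,3,4}  [new]
{0,4} --q--> {0,1,2}  [new]
{1,2} --p--> {1,3}  [new]
{1,2} --q--> {0,4}  [seen]
{0,2,3,4} --p--> {0,1,2,3,4}  [new]
{0,2,3,4} --q--> {0,1,2,4}  [new]
{0,1,2} --p--> {0,1,3,4}  [new]
{0,1,2} --q--> {0,1,2,4}  [seen]
{1,3} --p--> {0,2}  [new]
{1,3} --q--> {0,1}  [new]
{0,1,2,3,4} --p--> {0,1,2,3,4}  [seen]
{0,1,2,3,4} --q--> {0,1,2,4}  [seen]
{0,1,2,4} --p--> {0,1,2,3,4}  [seen]
{0,1,2,4} --q--> {0,1,2,4}  [seen]
{0,1,3,4} --p--> {0,2,3,4}  [seen]
{0,1,3,4} --q--> {0,1,2}  [seen]
{0,2} --p--> {0,1,3,4}  [seen]
{0,2} --q--> {0,1,2,4}  [seen]
{0,1} --p--> {0,4}  [seen]
{0,1} --q--> {1,2}  [seen]
Reachable DFA states: {0}, {0,4}, {1,2}, {0,2,3,4}, {0,1,2}, {1,3}, {0,1,2,3,4}, {0,1,2,4}, {0,1,3,4}, {0,2}, {0,1}.
{1,2,3,4} is not among them.

no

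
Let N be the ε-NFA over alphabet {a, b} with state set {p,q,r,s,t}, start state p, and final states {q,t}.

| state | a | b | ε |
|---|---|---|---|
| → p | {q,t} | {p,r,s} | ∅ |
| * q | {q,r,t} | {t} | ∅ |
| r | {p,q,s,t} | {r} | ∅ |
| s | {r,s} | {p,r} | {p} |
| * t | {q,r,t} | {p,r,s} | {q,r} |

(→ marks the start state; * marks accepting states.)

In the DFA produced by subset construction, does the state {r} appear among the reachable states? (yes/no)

Start state of the DFA: {p} (ε-closure of the NFA start).
{p} --a--> {q,r,t}  [new]
{p} --b--> {p,r,s}  [new]
{q,r,t} --a--> {p,q,r,s,t}  [new]
{q,r,t} --b--> {p,q,r,s,t}  [seen]
{p,r,s} --a--> {p,q,r,s,t}  [seen]
{p,r,s} --b--> {p,r,s}  [seen]
{p,q,r,s,t} --a--> {p,q,r,s,t}  [seen]
{p,q,r,s,t} --b--> {p,q,r,s,t}  [seen]
Reachable DFA states: {p}, {q,r,t}, {p,r,s}, {p,q,r,s,t}.
{r} is not among them.

no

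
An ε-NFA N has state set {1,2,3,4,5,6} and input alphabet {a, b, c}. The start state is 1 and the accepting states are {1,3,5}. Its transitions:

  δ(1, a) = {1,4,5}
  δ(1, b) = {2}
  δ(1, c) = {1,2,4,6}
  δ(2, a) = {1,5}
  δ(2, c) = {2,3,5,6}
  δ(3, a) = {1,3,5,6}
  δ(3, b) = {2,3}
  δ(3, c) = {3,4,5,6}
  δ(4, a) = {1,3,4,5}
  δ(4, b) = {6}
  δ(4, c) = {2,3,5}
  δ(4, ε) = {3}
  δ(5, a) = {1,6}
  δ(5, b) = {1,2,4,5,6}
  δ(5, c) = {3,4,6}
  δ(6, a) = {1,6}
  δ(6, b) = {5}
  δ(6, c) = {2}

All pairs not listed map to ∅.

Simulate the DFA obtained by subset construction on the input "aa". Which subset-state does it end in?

{1,3,4,5,6}

Start: {1}.
δ(1,a) = {1,4,5}.
Union: {1,4,5}.
ε-closure gives {1,3,4,5}.
After a: {1,3,4,5}.
δ(1,a) = {1,4,5}; δ(3,a) = {1,3,5,6}; δ(4,a) = {1,3,4,5}; δ(5,a) = {1,6}.
Union: {1,3,4,5,6}.
After a: {1,3,4,5,6}.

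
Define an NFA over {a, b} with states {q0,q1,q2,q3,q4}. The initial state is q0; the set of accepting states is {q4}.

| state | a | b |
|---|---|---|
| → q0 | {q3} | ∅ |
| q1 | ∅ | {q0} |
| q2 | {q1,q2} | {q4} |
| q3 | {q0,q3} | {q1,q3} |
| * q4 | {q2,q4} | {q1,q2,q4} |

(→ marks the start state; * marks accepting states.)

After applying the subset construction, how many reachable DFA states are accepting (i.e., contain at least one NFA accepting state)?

Start state of the DFA: {q0}.
{q0} --a--> {q3}  [new]
{q0} --b--> ∅  [new]
{q3} --a--> {q0,q3}  [new]
{q3} --b--> {q1,q3}  [new]
∅ --a--> ∅  [seen]
∅ --b--> ∅  [seen]
{q0,q3} --a--> {q0,q3}  [seen]
{q0,q3} --b--> {q1,q3}  [seen]
{q1,q3} --a--> {q0,q3}  [seen]
{q1,q3} --b--> {q0,q1,q3}  [new]
{q0,q1,q3} --a--> {q0,q3}  [seen]
{q0,q1,q3} --b--> {q0,q1,q3}  [seen]
Reachable DFA states: {q0}, {q3}, ∅, {q0,q3}, {q1,q3}, {q0,q1,q3}.
Accepting DFA states (contain an NFA accepting state): none.

0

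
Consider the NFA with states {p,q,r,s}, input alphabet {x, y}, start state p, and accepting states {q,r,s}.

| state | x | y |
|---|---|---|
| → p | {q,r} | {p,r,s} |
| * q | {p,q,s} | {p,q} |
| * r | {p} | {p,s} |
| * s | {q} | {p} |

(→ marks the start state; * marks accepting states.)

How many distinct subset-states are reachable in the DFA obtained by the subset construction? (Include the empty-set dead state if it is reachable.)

6

Start state of the DFA: {p}.
{p} --x--> {q,r}  [new]
{p} --y--> {p,r,s}  [new]
{q,r} --x--> {p,q,s}  [new]
{q,r} --y--> {p,q,s}  [seen]
{p,r,s} --x--> {p,q,r}  [new]
{p,r,s} --y--> {p,r,s}  [seen]
{p,q,s} --x--> {p,q,r,s}  [new]
{p,q,s} --y--> {p,q,r,s}  [seen]
{p,q,r} --x--> {p,q,r,s}  [seen]
{p,q,r} --y--> {p,q,r,s}  [seen]
{p,q,r,s} --x--> {p,q,r,s}  [seen]
{p,q,r,s} --y--> {p,q,r,s}  [seen]
Reachable DFA states: {p}, {q,r}, {p,r,s}, {p,q,s}, {p,q,r}, {p,q,r,s}.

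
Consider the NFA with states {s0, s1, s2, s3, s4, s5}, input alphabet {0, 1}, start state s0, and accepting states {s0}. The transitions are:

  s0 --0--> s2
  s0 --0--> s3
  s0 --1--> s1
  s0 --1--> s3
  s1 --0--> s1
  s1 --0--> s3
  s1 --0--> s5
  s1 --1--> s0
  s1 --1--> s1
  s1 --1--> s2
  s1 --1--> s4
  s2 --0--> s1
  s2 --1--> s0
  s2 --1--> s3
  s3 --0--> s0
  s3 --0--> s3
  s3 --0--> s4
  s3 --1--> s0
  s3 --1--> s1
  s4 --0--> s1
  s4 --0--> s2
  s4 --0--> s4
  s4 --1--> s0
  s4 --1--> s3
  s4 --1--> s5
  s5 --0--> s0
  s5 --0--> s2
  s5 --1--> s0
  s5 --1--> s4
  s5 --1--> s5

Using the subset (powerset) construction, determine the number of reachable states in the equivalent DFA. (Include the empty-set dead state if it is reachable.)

Start state of the DFA: {s0}.
{s0} --0--> {s2, s3}  [new]
{s0} --1--> {s1, s3}  [new]
{s2, s3} --0--> {s0, s1, s3, s4}  [new]
{s2, s3} --1--> {s0, s1, s3}  [new]
{s1, s3} --0--> {s0, s1, s3, s4, s5}  [new]
{s1, s3} --1--> {s0, s1, s2, s4}  [new]
{s0, s1, s3, s4} --0--> {s0, s1, s2, s3, s4, s5}  [new]
{s0, s1, s3, s4} --1--> {s0, s1, s2, s3, s4, s5}  [seen]
{s0, s1, s3} --0--> {s0, s1, s2, s3, s4, s5}  [seen]
{s0, s1, s3} --1--> {s0, s1, s2, s3, s4}  [new]
{s0, s1, s3, s4, s5} --0--> {s0, s1, s2, s3, s4, s5}  [seen]
{s0, s1, s3, s4, s5} --1--> {s0, s1, s2, s3, s4, s5}  [seen]
{s0, s1, s2, s4} --0--> {s1, s2, s3, s4, s5}  [new]
{s0, s1, s2, s4} --1--> {s0, s1, s2, s3, s4, s5}  [seen]
{s0, s1, s2, s3, s4, s5} --0--> {s0, s1, s2, s3, s4, s5}  [seen]
{s0, s1, s2, s3, s4, s5} --1--> {s0, s1, s2, s3, s4, s5}  [seen]
{s0, s1, s2, s3, s4} --0--> {s0, s1, s2, s3, s4, s5}  [seen]
{s0, s1, s2, s3, s4} --1--> {s0, s1, s2, s3, s4, s5}  [seen]
{s1, s2, s3, s4, s5} --0--> {s0, s1, s2, s3, s4, s5}  [seen]
{s1, s2, s3, s4, s5} --1--> {s0, s1, s2, s3, s4, s5}  [seen]
Reachable DFA states: {s0}, {s2, s3}, {s1, s3}, {s0, s1, s3, s4}, {s0, s1, s3}, {s0, s1, s3, s4, s5}, {s0, s1, s2, s4}, {s0, s1, s2, s3, s4, s5}, {s0, s1, s2, s3, s4}, {s1, s2, s3, s4, s5}.

10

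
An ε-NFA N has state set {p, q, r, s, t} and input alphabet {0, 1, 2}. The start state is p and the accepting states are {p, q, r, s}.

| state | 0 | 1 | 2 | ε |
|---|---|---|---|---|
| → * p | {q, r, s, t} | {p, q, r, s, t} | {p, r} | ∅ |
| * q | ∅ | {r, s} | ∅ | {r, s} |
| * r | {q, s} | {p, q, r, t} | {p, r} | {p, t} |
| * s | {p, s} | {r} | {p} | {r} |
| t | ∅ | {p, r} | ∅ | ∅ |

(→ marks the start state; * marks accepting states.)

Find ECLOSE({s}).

Begin with {s}.
s →ε {r}; add r.
r →ε {p, t}; add p, t.
ε-closure = {p, r, s, t}.

{p, r, s, t}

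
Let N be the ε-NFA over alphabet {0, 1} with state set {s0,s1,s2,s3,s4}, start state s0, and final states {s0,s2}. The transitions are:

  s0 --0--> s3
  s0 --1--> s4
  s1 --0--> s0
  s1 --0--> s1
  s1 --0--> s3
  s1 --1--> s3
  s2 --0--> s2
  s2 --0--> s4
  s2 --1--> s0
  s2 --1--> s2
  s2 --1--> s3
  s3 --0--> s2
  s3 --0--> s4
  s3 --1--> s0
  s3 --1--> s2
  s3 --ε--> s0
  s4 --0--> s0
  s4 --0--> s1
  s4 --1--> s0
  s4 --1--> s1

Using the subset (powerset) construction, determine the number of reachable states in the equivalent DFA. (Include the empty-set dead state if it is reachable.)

10

Start state of the DFA: {s0} (ε-closure of the NFA start).
{s0} --0--> {s0,s3}  [new]
{s0} --1--> {s4}  [new]
{s0,s3} --0--> {s0,s2,s3,s4}  [new]
{s0,s3} --1--> {s0,s2,s4}  [new]
{s4} --0--> {s0,s1}  [new]
{s4} --1--> {s0,s1}  [seen]
{s0,s2,s3,s4} --0--> {s0,s1,s2,s3,s4}  [new]
{s0,s2,s3,s4} --1--> {s0,s1,s2,s3,s4}  [seen]
{s0,s2,s4} --0--> {s0,s1,s2,s3,s4}  [seen]
{s0,s2,s4} --1--> {s0,s1,s2,s3,s4}  [seen]
{s0,s1} --0--> {s0,s1,s3}  [new]
{s0,s1} --1--> {s0,s3,s4}  [new]
{s0,s1,s2,s3,s4} --0--> {s0,s1,s2,s3,s4}  [seen]
{s0,s1,s2,s3,s4} --1--> {s0,s1,s2,s3,s4}  [seen]
{s0,s1,s3} --0--> {s0,s1,s2,s3,s4}  [seen]
{s0,s1,s3} --1--> {s0,s2,s3,s4}  [seen]
{s0,s3,s4} --0--> {s0,s1,s2,s3,s4}  [seen]
{s0,s3,s4} --1--> {s0,s1,s2,s4}  [new]
{s0,s1,s2,s4} --0--> {s0,s1,s2,s3,s4}  [seen]
{s0,s1,s2,s4} --1--> {s0,s1,s2,s3,s4}  [seen]
Reachable DFA states: {s0}, {s0,s3}, {s4}, {s0,s2,s3,s4}, {s0,s2,s4}, {s0,s1}, {s0,s1,s2,s3,s4}, {s0,s1,s3}, {s0,s3,s4}, {s0,s1,s2,s4}.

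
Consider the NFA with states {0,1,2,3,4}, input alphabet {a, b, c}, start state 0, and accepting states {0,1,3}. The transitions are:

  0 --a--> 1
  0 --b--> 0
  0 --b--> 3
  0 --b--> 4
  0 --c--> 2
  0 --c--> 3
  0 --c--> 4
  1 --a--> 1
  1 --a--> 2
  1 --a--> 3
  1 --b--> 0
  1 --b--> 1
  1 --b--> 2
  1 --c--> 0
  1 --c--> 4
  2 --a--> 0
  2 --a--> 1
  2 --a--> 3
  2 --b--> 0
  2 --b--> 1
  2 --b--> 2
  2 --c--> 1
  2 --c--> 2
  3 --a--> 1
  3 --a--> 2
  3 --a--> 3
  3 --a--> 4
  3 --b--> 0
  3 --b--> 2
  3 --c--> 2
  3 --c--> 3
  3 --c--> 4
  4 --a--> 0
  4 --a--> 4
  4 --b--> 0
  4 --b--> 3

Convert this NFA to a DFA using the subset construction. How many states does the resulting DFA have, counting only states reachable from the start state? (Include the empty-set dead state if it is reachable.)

12

Start state of the DFA: {0}.
{0} --a--> {1}  [new]
{0} --b--> {0,3,4}  [new]
{0} --c--> {2,3,4}  [new]
{1} --a--> {1,2,3}  [new]
{1} --b--> {0,1,2}  [new]
{1} --c--> {0,4}  [new]
{0,3,4} --a--> {0,1,2,3,4}  [new]
{0,3,4} --b--> {0,2,3,4}  [new]
{0,3,4} --c--> {2,3,4}  [seen]
{2,3,4} --a--> {0,1,2,3,4}  [seen]
{2,3,4} --b--> {0,1,2,3}  [new]
{2,3,4} --c--> {1,2,3,4}  [new]
{1,2,3} --a--> {0,1,2,3,4}  [seen]
{1,2,3} --b--> {0,1,2}  [seen]
{1,2,3} --c--> {0,1,2,3,4}  [seen]
{0,1,2} --a--> {0,1,2,3}  [seen]
{0,1,2} --b--> {0,1,2,3,4}  [seen]
{0,1,2} --c--> {0,1,2,3,4}  [seen]
{0,4} --a--> {0,1,4}  [new]
{0,4} --b--> {0,3,4}  [seen]
{0,4} --c--> {2,3,4}  [seen]
{0,1,2,3,4} --a--> {0,1,2,3,4}  [seen]
{0,1,2,3,4} --b--> {0,1,2,3,4}  [seen]
{0,1,2,3,4} --c--> {0,1,2,3,4}  [seen]
{0,2,3,4} --a--> {0,1,2,3,4}  [seen]
{0,2,3,4} --b--> {0,1,2,3,4}  [seen]
{0,2,3,4} --c--> {1,2,3,4}  [seen]
{0,1,2,3} --a--> {0,1,2,3,4}  [seen]
{0,1,2,3} --b--> {0,1,2,3,4}  [seen]
{0,1,2,3} --c--> {0,1,2,3,4}  [seen]
{1,2,3,4} --a--> {0,1,2,3,4}  [seen]
{1,2,3,4} --b--> {0,1,2,3}  [seen]
{1,2,3,4} --c--> {0,1,2,3,4}  [seen]
{0,1,4} --a--> {0,1,2,3,4}  [seen]
{0,1,4} --b--> {0,1,2,3,4}  [seen]
{0,1,4} --c--> {0,2,3,4}  [seen]
Reachable DFA states: {0}, {1}, {0,3,4}, {2,3,4}, {1,2,3}, {0,1,2}, {0,4}, {0,1,2,3,4}, {0,2,3,4}, {0,1,2,3}, {1,2,3,4}, {0,1,4}.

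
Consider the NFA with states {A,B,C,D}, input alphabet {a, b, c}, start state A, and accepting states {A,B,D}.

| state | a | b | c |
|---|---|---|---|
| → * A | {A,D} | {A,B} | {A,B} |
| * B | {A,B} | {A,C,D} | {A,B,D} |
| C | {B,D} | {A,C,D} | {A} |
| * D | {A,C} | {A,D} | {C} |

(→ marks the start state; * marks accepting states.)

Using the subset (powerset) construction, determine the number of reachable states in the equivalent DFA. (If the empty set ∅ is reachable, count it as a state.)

7

Start state of the DFA: {A}.
{A} --a--> {A,D}  [new]
{A} --b--> {A,B}  [new]
{A} --c--> {A,B}  [seen]
{A,D} --a--> {A,C,D}  [new]
{A,D} --b--> {A,B,D}  [new]
{A,D} --c--> {A,B,C}  [new]
{A,B} --a--> {A,B,D}  [seen]
{A,B} --b--> {A,B,C,D}  [new]
{A,B} --c--> {A,B,D}  [seen]
{A,C,D} --a--> {A,B,C,D}  [seen]
{A,C,D} --b--> {A,B,C,D}  [seen]
{A,C,D} --c--> {A,B,C}  [seen]
{A,B,D} --a--> {A,B,C,D}  [seen]
{A,B,D} --b--> {A,B,C,D}  [seen]
{A,B,D} --c--> {A,B,C,D}  [seen]
{A,B,C} --a--> {A,B,D}  [seen]
{A,B,C} --b--> {A,B,C,D}  [seen]
{A,B,C} --c--> {A,B,D}  [seen]
{A,B,C,D} --a--> {A,B,C,D}  [seen]
{A,B,C,D} --b--> {A,B,C,D}  [seen]
{A,B,C,D} --c--> {A,B,C,D}  [seen]
Reachable DFA states: {A}, {A,D}, {A,B}, {A,C,D}, {A,B,D}, {A,B,C}, {A,B,C,D}.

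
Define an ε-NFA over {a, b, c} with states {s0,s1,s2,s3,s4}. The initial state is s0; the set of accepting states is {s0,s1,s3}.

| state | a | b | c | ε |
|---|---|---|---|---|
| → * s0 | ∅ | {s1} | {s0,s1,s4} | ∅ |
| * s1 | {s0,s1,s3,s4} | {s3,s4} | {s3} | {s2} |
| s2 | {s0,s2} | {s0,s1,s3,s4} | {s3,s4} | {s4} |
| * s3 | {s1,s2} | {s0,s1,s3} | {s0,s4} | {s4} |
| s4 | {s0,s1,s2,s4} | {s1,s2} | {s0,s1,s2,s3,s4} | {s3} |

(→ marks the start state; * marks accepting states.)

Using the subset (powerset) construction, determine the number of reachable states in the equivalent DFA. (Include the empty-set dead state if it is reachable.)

Start state of the DFA: {s0} (ε-closure of the NFA start).
{s0} --a--> ∅  [new]
{s0} --b--> {s1,s2,s3,s4}  [new]
{s0} --c--> {s0,s1,s2,s3,s4}  [new]
∅ --a--> ∅  [seen]
∅ --b--> ∅  [seen]
∅ --c--> ∅  [seen]
{s1,s2,s3,s4} --a--> {s0,s1,s2,s3,s4}  [seen]
{s1,s2,s3,s4} --b--> {s0,s1,s2,s3,s4}  [seen]
{s1,s2,s3,s4} --c--> {s0,s1,s2,s3,s4}  [seen]
{s0,s1,s2,s3,s4} --a--> {s0,s1,s2,s3,s4}  [seen]
{s0,s1,s2,s3,s4} --b--> {s0,s1,s2,s3,s4}  [seen]
{s0,s1,s2,s3,s4} --c--> {s0,s1,s2,s3,s4}  [seen]
Reachable DFA states: {s0}, ∅, {s1,s2,s3,s4}, {s0,s1,s2,s3,s4}.

4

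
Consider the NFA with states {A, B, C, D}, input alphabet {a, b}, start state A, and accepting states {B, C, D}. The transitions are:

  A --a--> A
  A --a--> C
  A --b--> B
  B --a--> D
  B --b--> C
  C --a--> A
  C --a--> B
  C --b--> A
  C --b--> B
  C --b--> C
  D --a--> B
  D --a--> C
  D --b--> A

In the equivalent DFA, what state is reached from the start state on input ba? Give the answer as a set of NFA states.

{D}

Start: {A}.
δ(A,b) = {B}.
Union: {B}.
After b: {B}.
δ(B,a) = {D}.
Union: {D}.
After a: {D}.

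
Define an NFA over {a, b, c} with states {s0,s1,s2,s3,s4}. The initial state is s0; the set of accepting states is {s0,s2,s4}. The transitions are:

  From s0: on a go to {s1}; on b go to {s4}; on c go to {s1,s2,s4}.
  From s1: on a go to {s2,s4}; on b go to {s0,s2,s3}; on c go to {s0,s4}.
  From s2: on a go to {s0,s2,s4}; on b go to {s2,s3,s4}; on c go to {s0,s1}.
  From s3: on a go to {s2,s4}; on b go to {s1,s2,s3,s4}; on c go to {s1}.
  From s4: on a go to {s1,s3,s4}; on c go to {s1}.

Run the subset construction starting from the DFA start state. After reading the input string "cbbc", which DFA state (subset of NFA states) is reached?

{s0,s1,s4}

Start: {s0}.
δ(s0,c) = {s1,s2,s4}.
Union: {s1,s2,s4}.
After c: {s1,s2,s4}.
δ(s1,b) = {s0,s2,s3}; δ(s2,b) = {s2,s3,s4}; δ(s4,b) = ∅.
Union: {s0,s2,s3,s4}.
After b: {s0,s2,s3,s4}.
δ(s0,b) = {s4}; δ(s2,b) = {s2,s3,s4}; δ(s3,b) = {s1,s2,s3,s4}; δ(s4,b) = ∅.
Union: {s1,s2,s3,s4}.
After b: {s1,s2,s3,s4}.
δ(s1,c) = {s0,s4}; δ(s2,c) = {s0,s1}; δ(s3,c) = {s1}; δ(s4,c) = {s1}.
Union: {s0,s1,s4}.
After c: {s0,s1,s4}.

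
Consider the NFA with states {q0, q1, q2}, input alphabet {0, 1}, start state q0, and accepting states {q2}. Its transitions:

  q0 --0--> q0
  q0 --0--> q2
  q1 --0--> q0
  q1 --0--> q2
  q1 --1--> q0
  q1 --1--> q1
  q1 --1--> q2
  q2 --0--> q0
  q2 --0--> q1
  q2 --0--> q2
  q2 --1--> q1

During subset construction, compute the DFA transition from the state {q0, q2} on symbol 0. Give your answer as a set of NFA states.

{q0, q1, q2}

δ(q0,0) = {q0, q2}; δ(q2,0) = {q0, q1, q2}.
Union: {q0, q1, q2}.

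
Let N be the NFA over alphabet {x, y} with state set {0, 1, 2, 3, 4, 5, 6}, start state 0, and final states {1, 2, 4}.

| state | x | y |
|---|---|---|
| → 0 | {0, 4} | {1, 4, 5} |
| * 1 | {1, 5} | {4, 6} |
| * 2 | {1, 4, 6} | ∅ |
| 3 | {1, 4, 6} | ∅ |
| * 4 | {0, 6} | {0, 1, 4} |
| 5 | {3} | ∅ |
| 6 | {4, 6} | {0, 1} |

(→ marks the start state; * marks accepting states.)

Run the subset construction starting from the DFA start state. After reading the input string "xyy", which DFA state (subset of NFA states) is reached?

{0, 1, 4, 5, 6}

Start: {0}.
δ(0,x) = {0, 4}.
Union: {0, 4}.
After x: {0, 4}.
δ(0,y) = {1, 4, 5}; δ(4,y) = {0, 1, 4}.
Union: {0, 1, 4, 5}.
After y: {0, 1, 4, 5}.
δ(0,y) = {1, 4, 5}; δ(1,y) = {4, 6}; δ(4,y) = {0, 1, 4}; δ(5,y) = ∅.
Union: {0, 1, 4, 5, 6}.
After y: {0, 1, 4, 5, 6}.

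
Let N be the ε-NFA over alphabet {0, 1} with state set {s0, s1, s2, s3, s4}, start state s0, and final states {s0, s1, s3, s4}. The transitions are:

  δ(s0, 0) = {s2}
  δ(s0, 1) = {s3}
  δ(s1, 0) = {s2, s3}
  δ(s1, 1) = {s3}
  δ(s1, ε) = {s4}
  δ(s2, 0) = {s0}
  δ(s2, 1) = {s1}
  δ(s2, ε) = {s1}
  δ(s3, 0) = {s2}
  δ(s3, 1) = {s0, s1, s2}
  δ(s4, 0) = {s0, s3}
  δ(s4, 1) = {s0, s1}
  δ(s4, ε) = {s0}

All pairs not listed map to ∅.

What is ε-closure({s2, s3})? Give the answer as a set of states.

{s0, s1, s2, s3, s4}

Begin with {s2, s3}.
s2 →ε {s1}; add s1.
s1 →ε {s4}; add s4.
s4 →ε {s0}; add s0.
ε-closure = {s0, s1, s2, s3, s4}.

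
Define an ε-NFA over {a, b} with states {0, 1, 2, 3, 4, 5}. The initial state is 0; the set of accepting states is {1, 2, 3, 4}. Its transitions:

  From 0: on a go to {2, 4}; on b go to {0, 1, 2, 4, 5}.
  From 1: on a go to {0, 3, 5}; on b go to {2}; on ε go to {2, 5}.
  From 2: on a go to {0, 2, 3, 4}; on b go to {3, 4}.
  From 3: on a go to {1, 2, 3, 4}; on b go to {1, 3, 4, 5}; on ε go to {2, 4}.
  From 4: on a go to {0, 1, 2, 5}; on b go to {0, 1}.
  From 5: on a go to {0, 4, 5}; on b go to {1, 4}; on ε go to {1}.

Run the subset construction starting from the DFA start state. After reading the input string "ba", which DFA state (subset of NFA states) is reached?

{0, 1, 2, 3, 4, 5}

Start: {0}.
δ(0,b) = {0, 1, 2, 4, 5}.
Union: {0, 1, 2, 4, 5}.
After b: {0, 1, 2, 4, 5}.
δ(0,a) = {2, 4}; δ(1,a) = {0, 3, 5}; δ(2,a) = {0, 2, 3, 4}; δ(4,a) = {0, 1, 2, 5}; δ(5,a) = {0, 4, 5}.
Union: {0, 1, 2, 3, 4, 5}.
After a: {0, 1, 2, 3, 4, 5}.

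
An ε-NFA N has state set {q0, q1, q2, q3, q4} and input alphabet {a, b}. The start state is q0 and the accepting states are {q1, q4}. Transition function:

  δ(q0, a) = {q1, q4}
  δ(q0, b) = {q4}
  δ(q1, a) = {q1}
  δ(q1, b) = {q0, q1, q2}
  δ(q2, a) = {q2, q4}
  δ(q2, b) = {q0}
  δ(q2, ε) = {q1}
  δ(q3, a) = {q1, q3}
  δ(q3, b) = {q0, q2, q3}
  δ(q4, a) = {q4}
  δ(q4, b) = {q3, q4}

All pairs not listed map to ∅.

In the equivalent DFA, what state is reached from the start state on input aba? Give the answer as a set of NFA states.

{q1, q2, q3, q4}

Start: {q0}.
δ(q0,a) = {q1, q4}.
Union: {q1, q4}.
After a: {q1, q4}.
δ(q1,b) = {q0, q1, q2}; δ(q4,b) = {q3, q4}.
Union: {q0, q1, q2, q3, q4}.
After b: {q0, q1, q2, q3, q4}.
δ(q0,a) = {q1, q4}; δ(q1,a) = {q1}; δ(q2,a) = {q2, q4}; δ(q3,a) = {q1, q3}; δ(q4,a) = {q4}.
Union: {q1, q2, q3, q4}.
After a: {q1, q2, q3, q4}.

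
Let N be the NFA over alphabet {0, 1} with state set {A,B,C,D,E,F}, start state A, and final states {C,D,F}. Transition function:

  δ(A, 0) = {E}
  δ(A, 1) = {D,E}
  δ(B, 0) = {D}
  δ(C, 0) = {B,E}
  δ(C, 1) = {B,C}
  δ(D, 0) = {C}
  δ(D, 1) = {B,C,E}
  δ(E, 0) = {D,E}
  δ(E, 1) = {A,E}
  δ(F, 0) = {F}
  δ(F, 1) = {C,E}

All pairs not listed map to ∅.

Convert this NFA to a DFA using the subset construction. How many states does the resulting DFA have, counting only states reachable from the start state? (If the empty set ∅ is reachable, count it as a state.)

10

Start state of the DFA: {A}.
{A} --0--> {E}  [new]
{A} --1--> {D,E}  [new]
{E} --0--> {D,E}  [seen]
{E} --1--> {A,E}  [new]
{D,E} --0--> {C,D,E}  [new]
{D,E} --1--> {A,B,C,E}  [new]
{A,E} --0--> {D,E}  [seen]
{A,E} --1--> {A,D,E}  [new]
{C,D,E} --0--> {B,C,D,E}  [new]
{C,D,E} --1--> {A,B,C,E}  [seen]
{A,B,C,E} --0--> {B,D,E}  [new]
{A,B,C,E} --1--> {A,B,C,D,E}  [new]
{A,D,E} --0--> {C,D,E}  [seen]
{A,D,E} --1--> {A,B,C,D,E}  [seen]
{B,C,D,E} --0--> {B,C,D,E}  [seen]
{B,C,D,E} --1--> {A,B,C,E}  [seen]
{B,D,E} --0--> {C,D,E}  [seen]
{B,D,E} --1--> {A,B,C,E}  [seen]
{A,B,C,D,E} --0--> {B,C,D,E}  [seen]
{A,B,C,D,E} --1--> {A,B,C,D,E}  [seen]
Reachable DFA states: {A}, {E}, {D,E}, {A,E}, {C,D,E}, {A,B,C,E}, {A,D,E}, {B,C,D,E}, {B,D,E}, {A,B,C,D,E}.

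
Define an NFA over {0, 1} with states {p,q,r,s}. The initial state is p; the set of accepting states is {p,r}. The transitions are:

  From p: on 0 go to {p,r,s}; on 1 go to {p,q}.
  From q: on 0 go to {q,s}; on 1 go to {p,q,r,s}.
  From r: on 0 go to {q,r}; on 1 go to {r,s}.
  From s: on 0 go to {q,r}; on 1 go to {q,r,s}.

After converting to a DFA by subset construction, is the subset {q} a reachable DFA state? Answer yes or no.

no

Start state of the DFA: {p}.
{p} --0--> {p,r,s}  [new]
{p} --1--> {p,q}  [new]
{p,r,s} --0--> {p,q,r,s}  [new]
{p,r,s} --1--> {p,q,r,s}  [seen]
{p,q} --0--> {p,q,r,s}  [seen]
{p,q} --1--> {p,q,r,s}  [seen]
{p,q,r,s} --0--> {p,q,r,s}  [seen]
{p,q,r,s} --1--> {p,q,r,s}  [seen]
Reachable DFA states: {p}, {p,r,s}, {p,q}, {p,q,r,s}.
{q} is not among them.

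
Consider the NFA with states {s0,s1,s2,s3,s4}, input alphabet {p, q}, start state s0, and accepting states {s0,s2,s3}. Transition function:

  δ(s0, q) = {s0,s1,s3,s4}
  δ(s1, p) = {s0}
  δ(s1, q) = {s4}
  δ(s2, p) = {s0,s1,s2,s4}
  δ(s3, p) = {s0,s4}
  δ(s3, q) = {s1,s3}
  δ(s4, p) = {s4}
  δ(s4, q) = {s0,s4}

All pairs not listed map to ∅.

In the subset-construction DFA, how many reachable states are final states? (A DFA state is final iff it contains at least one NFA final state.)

Start state of the DFA: {s0}.
{s0} --p--> ∅  [new]
{s0} --q--> {s0,s1,s3,s4}  [new]
∅ --p--> ∅  [seen]
∅ --q--> ∅  [seen]
{s0,s1,s3,s4} --p--> {s0,s4}  [new]
{s0,s1,s3,s4} --q--> {s0,s1,s3,s4}  [seen]
{s0,s4} --p--> {s4}  [new]
{s0,s4} --q--> {s0,s1,s3,s4}  [seen]
{s4} --p--> {s4}  [seen]
{s4} --q--> {s0,s4}  [seen]
Reachable DFA states: {s0}, ∅, {s0,s1,s3,s4}, {s0,s4}, {s4}.
Accepting DFA states (contain an NFA accepting state): {s0}, {s0,s1,s3,s4}, {s0,s4}.

3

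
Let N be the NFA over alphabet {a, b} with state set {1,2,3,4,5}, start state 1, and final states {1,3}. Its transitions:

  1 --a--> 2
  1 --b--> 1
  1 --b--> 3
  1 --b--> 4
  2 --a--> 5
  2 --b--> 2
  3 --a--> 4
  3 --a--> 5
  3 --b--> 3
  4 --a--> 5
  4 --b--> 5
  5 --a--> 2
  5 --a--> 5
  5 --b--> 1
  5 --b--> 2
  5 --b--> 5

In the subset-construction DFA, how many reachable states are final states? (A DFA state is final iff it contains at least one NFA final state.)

5

Start state of the DFA: {1}.
{1} --a--> {2}  [new]
{1} --b--> {1,3,4}  [new]
{2} --a--> {5}  [new]
{2} --b--> {2}  [seen]
{1,3,4} --a--> {2,4,5}  [new]
{1,3,4} --b--> {1,3,4,5}  [new]
{5} --a--> {2,5}  [new]
{5} --b--> {1,2,5}  [new]
{2,4,5} --a--> {2,5}  [seen]
{2,4,5} --b--> {1,2,5}  [seen]
{1,3,4,5} --a--> {2,4,5}  [seen]
{1,3,4,5} --b--> {1,2,3,4,5}  [new]
{2,5} --a--> {2,5}  [seen]
{2,5} --b--> {1,2,5}  [seen]
{1,2,5} --a--> {2,5}  [seen]
{1,2,5} --b--> {1,2,3,4,5}  [seen]
{1,2,3,4,5} --a--> {2,4,5}  [seen]
{1,2,3,4,5} --b--> {1,2,3,4,5}  [seen]
Reachable DFA states: {1}, {2}, {1,3,4}, {5}, {2,4,5}, {1,3,4,5}, {2,5}, {1,2,5}, {1,2,3,4,5}.
Accepting DFA states (contain an NFA accepting state): {1}, {1,3,4}, {1,3,4,5}, {1,2,5}, {1,2,3,4,5}.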